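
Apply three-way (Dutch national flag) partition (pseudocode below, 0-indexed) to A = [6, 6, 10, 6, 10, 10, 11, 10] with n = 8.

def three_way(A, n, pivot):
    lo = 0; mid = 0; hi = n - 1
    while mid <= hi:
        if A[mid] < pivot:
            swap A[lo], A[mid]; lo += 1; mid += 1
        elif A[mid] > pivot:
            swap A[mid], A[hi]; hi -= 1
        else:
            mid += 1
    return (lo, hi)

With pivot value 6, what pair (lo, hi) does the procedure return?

pivot = 6; lo=0, mid=0, hi=7
A[mid]=6=6: mid=1
A[mid]=6=6: mid=2
A[mid]=10>6: swap A[2],A[7]; hi=6 → [6, 6, 10, 6, 10, 10, 11, 10]
A[mid]=10>6: swap A[2],A[6]; hi=5 → [6, 6, 11, 6, 10, 10, 10, 10]
A[mid]=11>6: swap A[2],A[5]; hi=4 → [6, 6, 10, 6, 10, 11, 10, 10]
A[mid]=10>6: swap A[2],A[4]; hi=3 → [6, 6, 10, 6, 10, 11, 10, 10]
A[mid]=10>6: swap A[2],A[3]; hi=2 → [6, 6, 6, 10, 10, 11, 10, 10]
A[mid]=6=6: mid=3
end: lo=0, hi=2; A = [6, 6, 6, 10, 10, 11, 10, 10]

(0, 2)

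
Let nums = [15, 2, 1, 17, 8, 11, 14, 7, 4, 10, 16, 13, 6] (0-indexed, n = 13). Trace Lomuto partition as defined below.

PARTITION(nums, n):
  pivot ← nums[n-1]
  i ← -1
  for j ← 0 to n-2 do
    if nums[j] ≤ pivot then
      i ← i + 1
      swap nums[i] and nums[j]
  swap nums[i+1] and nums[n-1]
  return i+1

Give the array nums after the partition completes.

[2, 1, 4, 6, 8, 11, 14, 7, 15, 10, 16, 13, 17]

pivot=6, i=-1
j=0: 15>6, skip
j=1: 2≤6, i=0, swap(0,1) ⇒ [2, 15, 1, 17, 8, 11, 14, 7, 4, 10, 16, 13, 6]
j=2: 1≤6, i=1, swap(1,2) ⇒ [2, 1, 15, 17, 8, 11, 14, 7, 4, 10, 16, 13, 6]
j=3: 17>6, skip
j=4: 8>6, skip
j=5: 11>6, skip
j=6: 14>6, skip
j=7: 7>6, skip
j=8: 4≤6, i=2, swap(2,8) ⇒ [2, 1, 4, 17, 8, 11, 14, 7, 15, 10, 16, 13, 6]
j=9: 10>6, skip
j=10: 16>6, skip
j=11: 13>6, skip
swap(3,12) ⇒ [2, 1, 4, 6, 8, 11, 14, 7, 15, 10, 16, 13, 17]; return 3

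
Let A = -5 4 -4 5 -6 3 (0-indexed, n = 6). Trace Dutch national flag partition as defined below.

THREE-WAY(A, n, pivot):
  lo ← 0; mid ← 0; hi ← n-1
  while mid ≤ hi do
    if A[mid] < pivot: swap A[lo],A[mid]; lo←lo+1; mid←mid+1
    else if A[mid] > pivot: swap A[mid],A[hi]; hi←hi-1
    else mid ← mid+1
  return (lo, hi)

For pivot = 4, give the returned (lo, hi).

pivot = 4; lo=0, mid=0, hi=5
A[mid]=-5<4: swap A[0],A[0]; lo=1,mid=1 → -5 4 -4 5 -6 3
A[mid]=4=4: mid=2
A[mid]=-4<4: swap A[1],A[2]; lo=2,mid=3 → -5 -4 4 5 -6 3
A[mid]=5>4: swap A[3],A[5]; hi=4 → -5 -4 4 3 -6 5
A[mid]=3<4: swap A[2],A[3]; lo=3,mid=4 → -5 -4 3 4 -6 5
A[mid]=-6<4: swap A[3],A[4]; lo=4,mid=5 → -5 -4 3 -6 4 5
end: lo=4, hi=4; A = -5 -4 3 -6 4 5

(4, 4)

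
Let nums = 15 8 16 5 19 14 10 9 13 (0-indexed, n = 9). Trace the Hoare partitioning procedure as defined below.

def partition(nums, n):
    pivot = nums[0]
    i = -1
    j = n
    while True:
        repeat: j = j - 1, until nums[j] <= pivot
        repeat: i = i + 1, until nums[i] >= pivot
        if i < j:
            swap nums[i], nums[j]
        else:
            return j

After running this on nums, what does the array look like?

13 8 9 5 10 14 19 16 15

pivot = nums[0] = 15; i = -1, j = 9
j→8 (nums[8]=13≤15), i→0 (nums[0]=15≥15); i<j, swap → 13 8 16 5 19 14 10 9 15
j→7 (nums[7]=9≤15), i→2 (nums[2]=16≥15); i<j, swap → 13 8 9 5 19 14 10 16 15
j→6 (nums[6]=10≤15), i→4 (nums[4]=19≥15); i<j, swap → 13 8 9 5 10 14 19 16 15
j→5, i→6; i≥j, return j=5. nums = 13 8 9 5 10 14 19 16 15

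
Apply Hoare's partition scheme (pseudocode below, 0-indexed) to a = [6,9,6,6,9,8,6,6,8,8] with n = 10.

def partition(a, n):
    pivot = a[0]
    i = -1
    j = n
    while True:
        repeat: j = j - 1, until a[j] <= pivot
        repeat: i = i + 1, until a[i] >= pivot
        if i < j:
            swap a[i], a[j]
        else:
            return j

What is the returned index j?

pivot = a[0] = 6; i = -1, j = 10
j→7 (a[7]=6≤6), i→0 (a[0]=6≥6); i<j, swap → [6,9,6,6,9,8,6,6,8,8]
j→6 (a[6]=6≤6), i→1 (a[1]=9≥6); i<j, swap → [6,6,6,6,9,8,9,6,8,8]
j→3 (a[3]=6≤6), i→2 (a[2]=6≥6); i<j, swap → [6,6,6,6,9,8,9,6,8,8]
j→2, i→3; i≥j, return j=2. a = [6,6,6,6,9,8,9,6,8,8]

2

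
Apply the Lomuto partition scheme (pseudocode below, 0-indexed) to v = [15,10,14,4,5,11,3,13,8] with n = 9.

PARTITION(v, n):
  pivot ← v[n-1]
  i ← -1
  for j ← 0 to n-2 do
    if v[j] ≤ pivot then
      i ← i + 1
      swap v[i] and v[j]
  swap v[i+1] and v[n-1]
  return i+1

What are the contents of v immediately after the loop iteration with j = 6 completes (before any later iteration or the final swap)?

[4,5,3,15,10,11,14,13,8]

pivot = v[8] = 8; i = -1
j=0: v[0]=15 > 8 → no swap
j=1: v[1]=10 > 8 → no swap
j=2: v[2]=14 > 8 → no swap
j=3: v[3]=4 ≤ 8 → i=0, swap v[0],v[3] → [4,10,14,15,5,11,3,13,8]
j=4: v[4]=5 ≤ 8 → i=1, swap v[1],v[4] → [4,5,14,15,10,11,3,13,8]
j=5: v[5]=11 > 8 → no swap
j=6: v[6]=3 ≤ 8 → i=2, swap v[2],v[6] → [4,5,3,15,10,11,14,13,8]
(after j=6) v = [4,5,3,15,10,11,14,13,8]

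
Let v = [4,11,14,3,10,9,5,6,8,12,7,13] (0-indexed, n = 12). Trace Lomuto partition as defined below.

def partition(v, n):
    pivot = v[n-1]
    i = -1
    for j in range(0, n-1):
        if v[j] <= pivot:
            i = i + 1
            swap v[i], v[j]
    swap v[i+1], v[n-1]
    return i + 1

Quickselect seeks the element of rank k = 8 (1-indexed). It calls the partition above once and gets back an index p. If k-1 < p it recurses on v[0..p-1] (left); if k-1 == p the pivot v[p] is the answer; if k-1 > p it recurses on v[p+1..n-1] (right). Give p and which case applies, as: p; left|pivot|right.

10; left

pivot = v[11] = 13; i = -1
j=0: v[0]=4 ≤ 13 → i=0, swap v[0],v[0] (no change) → [4,11,14,3,10,9,5,6,8,12,7,13]
j=1: v[1]=11 ≤ 13 → i=1, swap v[1],v[1] (no change) → [4,11,14,3,10,9,5,6,8,12,7,13]
j=2: v[2]=14 > 13 → no swap
j=3: v[3]=3 ≤ 13 → i=2, swap v[2],v[3] → [4,11,3,14,10,9,5,6,8,12,7,13]
j=4: v[4]=10 ≤ 13 → i=3, swap v[3],v[4] → [4,11,3,10,14,9,5,6,8,12,7,13]
j=5: v[5]=9 ≤ 13 → i=4, swap v[4],v[5] → [4,11,3,10,9,14,5,6,8,12,7,13]
j=6: v[6]=5 ≤ 13 → i=5, swap v[5],v[6] → [4,11,3,10,9,5,14,6,8,12,7,13]
j=7: v[7]=6 ≤ 13 → i=6, swap v[6],v[7] → [4,11,3,10,9,5,6,14,8,12,7,13]
j=8: v[8]=8 ≤ 13 → i=7, swap v[7],v[8] → [4,11,3,10,9,5,6,8,14,12,7,13]
j=9: v[9]=12 ≤ 13 → i=8, swap v[8],v[9] → [4,11,3,10,9,5,6,8,12,14,7,13]
j=10: v[10]=7 ≤ 13 → i=9, swap v[9],v[10] → [4,11,3,10,9,5,6,8,12,7,14,13]
final swap v[10],v[11] → [4,11,3,10,9,5,6,8,12,7,13,14]; return 10
p = 10; k-1 = 7 < 10 ⇒ left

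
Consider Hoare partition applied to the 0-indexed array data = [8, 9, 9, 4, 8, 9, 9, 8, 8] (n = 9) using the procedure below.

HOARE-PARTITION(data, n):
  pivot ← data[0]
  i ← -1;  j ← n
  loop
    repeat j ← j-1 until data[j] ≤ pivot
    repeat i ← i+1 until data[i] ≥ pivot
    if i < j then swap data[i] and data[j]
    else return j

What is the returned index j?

3

pivot = data[0] = 8; i = -1, j = 9
j→8 (data[8]=8≤8), i→0 (data[0]=8≥8); i<j, swap → [8, 9, 9, 4, 8, 9, 9, 8, 8]
j→7 (data[7]=8≤8), i→1 (data[1]=9≥8); i<j, swap → [8, 8, 9, 4, 8, 9, 9, 9, 8]
j→4 (data[4]=8≤8), i→2 (data[2]=9≥8); i<j, swap → [8, 8, 8, 4, 9, 9, 9, 9, 8]
j→3, i→4; i≥j, return j=3. data = [8, 8, 8, 4, 9, 9, 9, 9, 8]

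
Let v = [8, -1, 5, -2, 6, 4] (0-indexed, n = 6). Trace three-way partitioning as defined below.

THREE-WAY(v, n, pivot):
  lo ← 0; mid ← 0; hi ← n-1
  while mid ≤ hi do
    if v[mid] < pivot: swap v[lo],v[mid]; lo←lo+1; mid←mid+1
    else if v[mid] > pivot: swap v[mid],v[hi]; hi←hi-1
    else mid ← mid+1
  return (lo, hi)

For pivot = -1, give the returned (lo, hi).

pivot = -1; lo=0, mid=0, hi=5
v[mid]=8>-1: swap v[0],v[5]; hi=4 → [4, -1, 5, -2, 6, 8]
v[mid]=4>-1: swap v[0],v[4]; hi=3 → [6, -1, 5, -2, 4, 8]
v[mid]=6>-1: swap v[0],v[3]; hi=2 → [-2, -1, 5, 6, 4, 8]
v[mid]=-2<-1: swap v[0],v[0]; lo=1,mid=1 → [-2, -1, 5, 6, 4, 8]
v[mid]=-1=-1: mid=2
v[mid]=5>-1: swap v[2],v[2]; hi=1 → [-2, -1, 5, 6, 4, 8]
end: lo=1, hi=1; v = [-2, -1, 5, 6, 4, 8]

(1, 1)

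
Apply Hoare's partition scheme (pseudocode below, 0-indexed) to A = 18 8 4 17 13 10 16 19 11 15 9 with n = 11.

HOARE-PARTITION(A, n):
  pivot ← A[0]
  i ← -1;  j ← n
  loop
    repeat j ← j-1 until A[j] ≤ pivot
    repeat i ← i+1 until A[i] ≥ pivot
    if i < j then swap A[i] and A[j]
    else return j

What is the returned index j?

pivot = A[0] = 18; i = -1, j = 11
j→10 (A[10]=9≤18), i→0 (A[0]=18≥18); i<j, swap → 9 8 4 17 13 10 16 19 11 15 18
j→9 (A[9]=15≤18), i→7 (A[7]=19≥18); i<j, swap → 9 8 4 17 13 10 16 15 11 19 18
j→8, i→9; i≥j, return j=8. A = 9 8 4 17 13 10 16 15 11 19 18

8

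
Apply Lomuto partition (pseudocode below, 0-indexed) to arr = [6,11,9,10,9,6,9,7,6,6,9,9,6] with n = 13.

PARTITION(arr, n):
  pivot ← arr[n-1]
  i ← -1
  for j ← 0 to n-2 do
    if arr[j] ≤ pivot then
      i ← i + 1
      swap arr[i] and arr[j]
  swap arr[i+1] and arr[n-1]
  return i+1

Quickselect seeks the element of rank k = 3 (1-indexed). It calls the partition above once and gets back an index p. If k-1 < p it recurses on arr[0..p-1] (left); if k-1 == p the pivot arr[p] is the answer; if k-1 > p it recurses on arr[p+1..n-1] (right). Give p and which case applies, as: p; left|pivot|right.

4; left

pivot = arr[12] = 6; i = -1
j=0: arr[0]=6 ≤ 6 → i=0, swap arr[0],arr[0] (no change) → [6,11,9,10,9,6,9,7,6,6,9,9,6]
j=1: arr[1]=11 > 6 → no swap
j=2: arr[2]=9 > 6 → no swap
j=3: arr[3]=10 > 6 → no swap
j=4: arr[4]=9 > 6 → no swap
j=5: arr[5]=6 ≤ 6 → i=1, swap arr[1],arr[5] → [6,6,9,10,9,11,9,7,6,6,9,9,6]
j=6: arr[6]=9 > 6 → no swap
j=7: arr[7]=7 > 6 → no swap
j=8: arr[8]=6 ≤ 6 → i=2, swap arr[2],arr[8] → [6,6,6,10,9,11,9,7,9,6,9,9,6]
j=9: arr[9]=6 ≤ 6 → i=3, swap arr[3],arr[9] → [6,6,6,6,9,11,9,7,9,10,9,9,6]
j=10: arr[10]=9 > 6 → no swap
j=11: arr[11]=9 > 6 → no swap
final swap arr[4],arr[12] → [6,6,6,6,6,11,9,7,9,10,9,9,9]; return 4
p = 4; k-1 = 2 < 4 ⇒ left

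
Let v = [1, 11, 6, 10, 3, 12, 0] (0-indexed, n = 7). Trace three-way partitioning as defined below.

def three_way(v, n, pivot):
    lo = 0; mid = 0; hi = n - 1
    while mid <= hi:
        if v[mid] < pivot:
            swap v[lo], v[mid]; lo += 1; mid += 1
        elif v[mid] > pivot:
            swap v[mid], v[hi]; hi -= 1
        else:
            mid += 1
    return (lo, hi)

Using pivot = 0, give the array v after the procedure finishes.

[0, 6, 10, 3, 12, 11, 1]

pivot = 0; lo=0, mid=0, hi=6
v[mid]=1>0: swap v[0],v[6]; hi=5 → [0, 11, 6, 10, 3, 12, 1]
v[mid]=0=0: mid=1
v[mid]=11>0: swap v[1],v[5]; hi=4 → [0, 12, 6, 10, 3, 11, 1]
v[mid]=12>0: swap v[1],v[4]; hi=3 → [0, 3, 6, 10, 12, 11, 1]
v[mid]=3>0: swap v[1],v[3]; hi=2 → [0, 10, 6, 3, 12, 11, 1]
v[mid]=10>0: swap v[1],v[2]; hi=1 → [0, 6, 10, 3, 12, 11, 1]
v[mid]=6>0: swap v[1],v[1]; hi=0 → [0, 6, 10, 3, 12, 11, 1]
end: lo=0, hi=0; v = [0, 6, 10, 3, 12, 11, 1]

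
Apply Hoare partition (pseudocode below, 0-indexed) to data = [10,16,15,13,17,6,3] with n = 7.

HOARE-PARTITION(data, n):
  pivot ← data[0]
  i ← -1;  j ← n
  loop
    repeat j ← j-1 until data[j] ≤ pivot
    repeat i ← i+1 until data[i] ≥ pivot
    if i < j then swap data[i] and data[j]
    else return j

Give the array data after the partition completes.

[3,6,15,13,17,16,10]

pivot=10
j stops at 6 (3), i stops at 0 (10); swap ⇒ [3,16,15,13,17,6,10]
j stops at 5 (6), i stops at 1 (16); swap ⇒ [3,6,15,13,17,16,10]
j stops at 1, i stops at 2; i≥j ⇒ return 1. data=[3,6,15,13,17,16,10]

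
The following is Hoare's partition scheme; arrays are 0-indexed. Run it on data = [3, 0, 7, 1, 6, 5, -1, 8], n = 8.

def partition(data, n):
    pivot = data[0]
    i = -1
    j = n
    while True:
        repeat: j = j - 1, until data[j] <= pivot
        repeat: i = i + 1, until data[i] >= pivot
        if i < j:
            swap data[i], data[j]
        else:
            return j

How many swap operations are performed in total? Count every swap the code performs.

pivot=3
j stops at 6 (-1), i stops at 0 (3); swap ⇒ [-1, 0, 7, 1, 6, 5, 3, 8]
j stops at 3 (1), i stops at 2 (7); swap ⇒ [-1, 0, 1, 7, 6, 5, 3, 8]
j stops at 2, i stops at 3; i≥j ⇒ return 2. data=[-1, 0, 1, 7, 6, 5, 3, 8]

2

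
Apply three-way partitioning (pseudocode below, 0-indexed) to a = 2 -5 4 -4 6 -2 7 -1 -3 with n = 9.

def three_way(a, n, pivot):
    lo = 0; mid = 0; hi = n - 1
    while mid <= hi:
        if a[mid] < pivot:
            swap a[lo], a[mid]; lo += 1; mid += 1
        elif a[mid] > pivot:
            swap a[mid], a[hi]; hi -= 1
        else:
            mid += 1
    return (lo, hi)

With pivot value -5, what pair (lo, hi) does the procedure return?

lo=0 mid=0 hi=8
2>-5: swap(0,8), hi=7 ⇒ -3 -5 4 -4 6 -2 7 -1 2
-3>-5: swap(0,7), hi=6 ⇒ -1 -5 4 -4 6 -2 7 -3 2
-1>-5: swap(0,6), hi=5 ⇒ 7 -5 4 -4 6 -2 -1 -3 2
7>-5: swap(0,5), hi=4 ⇒ -2 -5 4 -4 6 7 -1 -3 2
-2>-5: swap(0,4), hi=3 ⇒ 6 -5 4 -4 -2 7 -1 -3 2
6>-5: swap(0,3), hi=2 ⇒ -4 -5 4 6 -2 7 -1 -3 2
-4>-5: swap(0,2), hi=1 ⇒ 4 -5 -4 6 -2 7 -1 -3 2
4>-5: swap(0,1), hi=0 ⇒ -5 4 -4 6 -2 7 -1 -3 2
-5=-5: mid=1
done. lo=0 hi=0; a=-5 4 -4 6 -2 7 -1 -3 2

(0, 0)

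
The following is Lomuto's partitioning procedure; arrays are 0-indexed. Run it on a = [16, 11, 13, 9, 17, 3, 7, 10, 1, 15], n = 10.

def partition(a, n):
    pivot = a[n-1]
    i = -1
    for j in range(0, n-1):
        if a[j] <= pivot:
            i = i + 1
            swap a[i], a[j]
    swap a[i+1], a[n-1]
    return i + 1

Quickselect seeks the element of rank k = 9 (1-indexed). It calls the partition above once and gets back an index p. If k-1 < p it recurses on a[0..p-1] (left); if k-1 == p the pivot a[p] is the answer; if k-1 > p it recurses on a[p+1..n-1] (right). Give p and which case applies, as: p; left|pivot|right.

7; right

pivot = a[9] = 15; i = -1
j=0: a[0]=16 > 15 → no swap
j=1: a[1]=11 ≤ 15 → i=0, swap a[0],a[1] → [11, 16, 13, 9, 17, 3, 7, 10, 1, 15]
j=2: a[2]=13 ≤ 15 → i=1, swap a[1],a[2] → [11, 13, 16, 9, 17, 3, 7, 10, 1, 15]
j=3: a[3]=9 ≤ 15 → i=2, swap a[2],a[3] → [11, 13, 9, 16, 17, 3, 7, 10, 1, 15]
j=4: a[4]=17 > 15 → no swap
j=5: a[5]=3 ≤ 15 → i=3, swap a[3],a[5] → [11, 13, 9, 3, 17, 16, 7, 10, 1, 15]
j=6: a[6]=7 ≤ 15 → i=4, swap a[4],a[6] → [11, 13, 9, 3, 7, 16, 17, 10, 1, 15]
j=7: a[7]=10 ≤ 15 → i=5, swap a[5],a[7] → [11, 13, 9, 3, 7, 10, 17, 16, 1, 15]
j=8: a[8]=1 ≤ 15 → i=6, swap a[6],a[8] → [11, 13, 9, 3, 7, 10, 1, 16, 17, 15]
final swap a[7],a[9] → [11, 13, 9, 3, 7, 10, 1, 15, 17, 16]; return 7
p = 7; k-1 = 8 > 7 ⇒ right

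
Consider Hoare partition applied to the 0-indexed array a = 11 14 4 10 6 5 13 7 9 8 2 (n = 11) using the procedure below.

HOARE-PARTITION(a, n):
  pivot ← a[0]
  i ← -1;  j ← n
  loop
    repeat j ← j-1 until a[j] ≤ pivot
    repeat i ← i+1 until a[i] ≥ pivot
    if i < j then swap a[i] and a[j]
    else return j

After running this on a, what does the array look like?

pivot = a[0] = 11; i = -1, j = 11
j→10 (a[10]=2≤11), i→0 (a[0]=11≥11); i<j, swap → 2 14 4 10 6 5 13 7 9 8 11
j→9 (a[9]=8≤11), i→1 (a[1]=14≥11); i<j, swap → 2 8 4 10 6 5 13 7 9 14 11
j→8 (a[8]=9≤11), i→6 (a[6]=13≥11); i<j, swap → 2 8 4 10 6 5 9 7 13 14 11
j→7, i→8; i≥j, return j=7. a = 2 8 4 10 6 5 9 7 13 14 11

2 8 4 10 6 5 9 7 13 14 11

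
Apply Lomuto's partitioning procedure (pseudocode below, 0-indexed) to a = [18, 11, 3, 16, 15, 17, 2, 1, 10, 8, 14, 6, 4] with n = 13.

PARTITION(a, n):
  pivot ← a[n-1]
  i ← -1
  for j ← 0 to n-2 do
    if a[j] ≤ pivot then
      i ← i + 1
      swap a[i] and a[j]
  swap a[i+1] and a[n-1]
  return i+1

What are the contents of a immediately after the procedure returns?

pivot = a[12] = 4; i = -1
j=0: a[0]=18 > 4 → no swap
j=1: a[1]=11 > 4 → no swap
j=2: a[2]=3 ≤ 4 → i=0, swap a[0],a[2] → [3, 11, 18, 16, 15, 17, 2, 1, 10, 8, 14, 6, 4]
j=3: a[3]=16 > 4 → no swap
j=4: a[4]=15 > 4 → no swap
j=5: a[5]=17 > 4 → no swap
j=6: a[6]=2 ≤ 4 → i=1, swap a[1],a[6] → [3, 2, 18, 16, 15, 17, 11, 1, 10, 8, 14, 6, 4]
j=7: a[7]=1 ≤ 4 → i=2, swap a[2],a[7] → [3, 2, 1, 16, 15, 17, 11, 18, 10, 8, 14, 6, 4]
j=8: a[8]=10 > 4 → no swap
j=9: a[9]=8 > 4 → no swap
j=10: a[10]=14 > 4 → no swap
j=11: a[11]=6 > 4 → no swap
final swap a[3],a[12] → [3, 2, 1, 4, 15, 17, 11, 18, 10, 8, 14, 6, 16]; return 3

[3, 2, 1, 4, 15, 17, 11, 18, 10, 8, 14, 6, 16]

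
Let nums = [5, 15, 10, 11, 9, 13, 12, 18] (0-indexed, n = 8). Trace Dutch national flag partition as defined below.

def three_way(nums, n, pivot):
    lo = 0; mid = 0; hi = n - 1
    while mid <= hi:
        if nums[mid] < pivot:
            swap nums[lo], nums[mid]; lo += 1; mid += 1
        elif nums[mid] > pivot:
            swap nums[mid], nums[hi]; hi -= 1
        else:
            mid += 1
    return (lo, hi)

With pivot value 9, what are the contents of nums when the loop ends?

[5, 9, 11, 10, 13, 12, 18, 15]

lo=0 mid=0 hi=7
5<9: swap(0,0), lo=1 mid=1 ⇒ [5, 15, 10, 11, 9, 13, 12, 18]
15>9: swap(1,7), hi=6 ⇒ [5, 18, 10, 11, 9, 13, 12, 15]
18>9: swap(1,6), hi=5 ⇒ [5, 12, 10, 11, 9, 13, 18, 15]
12>9: swap(1,5), hi=4 ⇒ [5, 13, 10, 11, 9, 12, 18, 15]
13>9: swap(1,4), hi=3 ⇒ [5, 9, 10, 11, 13, 12, 18, 15]
9=9: mid=2
10>9: swap(2,3), hi=2 ⇒ [5, 9, 11, 10, 13, 12, 18, 15]
11>9: swap(2,2), hi=1 ⇒ [5, 9, 11, 10, 13, 12, 18, 15]
done. lo=1 hi=1; nums=[5, 9, 11, 10, 13, 12, 18, 15]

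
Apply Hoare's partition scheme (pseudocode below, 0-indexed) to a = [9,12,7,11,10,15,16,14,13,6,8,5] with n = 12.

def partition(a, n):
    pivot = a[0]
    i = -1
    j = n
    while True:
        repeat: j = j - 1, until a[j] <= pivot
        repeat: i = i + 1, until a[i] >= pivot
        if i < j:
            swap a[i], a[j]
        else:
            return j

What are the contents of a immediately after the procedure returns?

pivot = a[0] = 9; i = -1, j = 12
j→11 (a[11]=5≤9), i→0 (a[0]=9≥9); i<j, swap → [5,12,7,11,10,15,16,14,13,6,8,9]
j→10 (a[10]=8≤9), i→1 (a[1]=12≥9); i<j, swap → [5,8,7,11,10,15,16,14,13,6,12,9]
j→9 (a[9]=6≤9), i→3 (a[3]=11≥9); i<j, swap → [5,8,7,6,10,15,16,14,13,11,12,9]
j→3, i→4; i≥j, return j=3. a = [5,8,7,6,10,15,16,14,13,11,12,9]

[5,8,7,6,10,15,16,14,13,11,12,9]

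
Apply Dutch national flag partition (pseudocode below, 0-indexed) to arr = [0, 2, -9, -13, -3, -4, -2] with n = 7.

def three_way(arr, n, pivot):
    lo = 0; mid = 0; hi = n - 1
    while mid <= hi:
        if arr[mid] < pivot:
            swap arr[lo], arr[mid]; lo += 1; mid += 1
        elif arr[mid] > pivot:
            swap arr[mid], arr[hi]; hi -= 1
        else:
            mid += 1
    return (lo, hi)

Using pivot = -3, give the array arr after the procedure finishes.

lo=0 mid=0 hi=6
0>-3: swap(0,6), hi=5 ⇒ [-2, 2, -9, -13, -3, -4, 0]
-2>-3: swap(0,5), hi=4 ⇒ [-4, 2, -9, -13, -3, -2, 0]
-4<-3: swap(0,0), lo=1 mid=1 ⇒ [-4, 2, -9, -13, -3, -2, 0]
2>-3: swap(1,4), hi=3 ⇒ [-4, -3, -9, -13, 2, -2, 0]
-3=-3: mid=2
-9<-3: swap(1,2), lo=2 mid=3 ⇒ [-4, -9, -3, -13, 2, -2, 0]
-13<-3: swap(2,3), lo=3 mid=4 ⇒ [-4, -9, -13, -3, 2, -2, 0]
done. lo=3 hi=3; arr=[-4, -9, -13, -3, 2, -2, 0]

[-4, -9, -13, -3, 2, -2, 0]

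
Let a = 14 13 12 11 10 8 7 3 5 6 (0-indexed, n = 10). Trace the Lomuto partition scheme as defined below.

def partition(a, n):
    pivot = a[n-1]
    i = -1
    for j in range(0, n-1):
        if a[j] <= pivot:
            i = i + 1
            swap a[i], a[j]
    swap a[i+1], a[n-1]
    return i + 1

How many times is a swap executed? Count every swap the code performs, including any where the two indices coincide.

pivot = a[9] = 6; i = -1
j=0: a[0]=14 > 6 → no swap
j=1: a[1]=13 > 6 → no swap
j=2: a[2]=12 > 6 → no swap
j=3: a[3]=11 > 6 → no swap
j=4: a[4]=10 > 6 → no swap
j=5: a[5]=8 > 6 → no swap
j=6: a[6]=7 > 6 → no swap
j=7: a[7]=3 ≤ 6 → i=0, swap a[0],a[7] → 3 13 12 11 10 8 7 14 5 6
j=8: a[8]=5 ≤ 6 → i=1, swap a[1],a[8] → 3 5 12 11 10 8 7 14 13 6
final swap a[2],a[9] → 3 5 6 11 10 8 7 14 13 12; return 2

3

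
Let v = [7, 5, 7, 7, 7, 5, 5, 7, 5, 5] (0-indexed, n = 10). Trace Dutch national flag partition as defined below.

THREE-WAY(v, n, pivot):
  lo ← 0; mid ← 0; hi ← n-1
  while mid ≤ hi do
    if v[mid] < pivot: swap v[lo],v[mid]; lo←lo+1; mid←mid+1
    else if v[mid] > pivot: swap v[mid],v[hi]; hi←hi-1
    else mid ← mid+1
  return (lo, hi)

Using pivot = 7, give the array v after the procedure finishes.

lo=0 mid=0 hi=9
7=7: mid=1
5<7: swap(0,1), lo=1 mid=2 ⇒ [5, 7, 7, 7, 7, 5, 5, 7, 5, 5]
7=7: mid=3
7=7: mid=4
7=7: mid=5
5<7: swap(1,5), lo=2 mid=6 ⇒ [5, 5, 7, 7, 7, 7, 5, 7, 5, 5]
5<7: swap(2,6), lo=3 mid=7 ⇒ [5, 5, 5, 7, 7, 7, 7, 7, 5, 5]
7=7: mid=8
5<7: swap(3,8), lo=4 mid=9 ⇒ [5, 5, 5, 5, 7, 7, 7, 7, 7, 5]
5<7: swap(4,9), lo=5 mid=10 ⇒ [5, 5, 5, 5, 5, 7, 7, 7, 7, 7]
done. lo=5 hi=9; v=[5, 5, 5, 5, 5, 7, 7, 7, 7, 7]

[5, 5, 5, 5, 5, 7, 7, 7, 7, 7]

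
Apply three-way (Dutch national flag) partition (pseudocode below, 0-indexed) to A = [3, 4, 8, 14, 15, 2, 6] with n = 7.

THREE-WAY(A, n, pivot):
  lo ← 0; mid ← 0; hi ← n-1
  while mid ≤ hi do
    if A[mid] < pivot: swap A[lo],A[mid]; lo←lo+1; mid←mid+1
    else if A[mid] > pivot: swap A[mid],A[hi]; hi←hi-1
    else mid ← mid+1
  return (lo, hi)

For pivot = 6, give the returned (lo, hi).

(3, 3)

lo=0 mid=0 hi=6
3<6: swap(0,0), lo=1 mid=1 ⇒ [3, 4, 8, 14, 15, 2, 6]
4<6: swap(1,1), lo=2 mid=2 ⇒ [3, 4, 8, 14, 15, 2, 6]
8>6: swap(2,6), hi=5 ⇒ [3, 4, 6, 14, 15, 2, 8]
6=6: mid=3
14>6: swap(3,5), hi=4 ⇒ [3, 4, 6, 2, 15, 14, 8]
2<6: swap(2,3), lo=3 mid=4 ⇒ [3, 4, 2, 6, 15, 14, 8]
15>6: swap(4,4), hi=3 ⇒ [3, 4, 2, 6, 15, 14, 8]
done. lo=3 hi=3; A=[3, 4, 2, 6, 15, 14, 8]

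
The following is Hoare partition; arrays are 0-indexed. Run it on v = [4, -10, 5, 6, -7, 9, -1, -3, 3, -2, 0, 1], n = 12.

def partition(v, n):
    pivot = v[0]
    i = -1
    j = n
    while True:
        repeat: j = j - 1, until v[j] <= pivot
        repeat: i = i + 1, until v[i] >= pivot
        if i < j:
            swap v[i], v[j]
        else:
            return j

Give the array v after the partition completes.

pivot=4
j stops at 11 (1), i stops at 0 (4); swap ⇒ [1, -10, 5, 6, -7, 9, -1, -3, 3, -2, 0, 4]
j stops at 10 (0), i stops at 2 (5); swap ⇒ [1, -10, 0, 6, -7, 9, -1, -3, 3, -2, 5, 4]
j stops at 9 (-2), i stops at 3 (6); swap ⇒ [1, -10, 0, -2, -7, 9, -1, -3, 3, 6, 5, 4]
j stops at 8 (3), i stops at 5 (9); swap ⇒ [1, -10, 0, -2, -7, 3, -1, -3, 9, 6, 5, 4]
j stops at 7, i stops at 8; i≥j ⇒ return 7. v=[1, -10, 0, -2, -7, 3, -1, -3, 9, 6, 5, 4]

[1, -10, 0, -2, -7, 3, -1, -3, 9, 6, 5, 4]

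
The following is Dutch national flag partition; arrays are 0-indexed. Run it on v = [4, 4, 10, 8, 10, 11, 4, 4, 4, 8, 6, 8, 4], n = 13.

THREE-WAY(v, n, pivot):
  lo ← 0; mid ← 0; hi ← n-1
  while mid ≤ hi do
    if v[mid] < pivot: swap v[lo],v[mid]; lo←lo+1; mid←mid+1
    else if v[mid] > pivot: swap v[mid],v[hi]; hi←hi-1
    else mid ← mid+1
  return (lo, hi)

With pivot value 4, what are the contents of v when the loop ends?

lo=0 mid=0 hi=12
4=4: mid=1
4=4: mid=2
10>4: swap(2,12), hi=11 ⇒ [4, 4, 4, 8, 10, 11, 4, 4, 4, 8, 6, 8, 10]
4=4: mid=3
8>4: swap(3,11), hi=10 ⇒ [4, 4, 4, 8, 10, 11, 4, 4, 4, 8, 6, 8, 10]
8>4: swap(3,10), hi=9 ⇒ [4, 4, 4, 6, 10, 11, 4, 4, 4, 8, 8, 8, 10]
6>4: swap(3,9), hi=8 ⇒ [4, 4, 4, 8, 10, 11, 4, 4, 4, 6, 8, 8, 10]
8>4: swap(3,8), hi=7 ⇒ [4, 4, 4, 4, 10, 11, 4, 4, 8, 6, 8, 8, 10]
4=4: mid=4
10>4: swap(4,7), hi=6 ⇒ [4, 4, 4, 4, 4, 11, 4, 10, 8, 6, 8, 8, 10]
4=4: mid=5
11>4: swap(5,6), hi=5 ⇒ [4, 4, 4, 4, 4, 4, 11, 10, 8, 6, 8, 8, 10]
4=4: mid=6
done. lo=0 hi=5; v=[4, 4, 4, 4, 4, 4, 11, 10, 8, 6, 8, 8, 10]

[4, 4, 4, 4, 4, 4, 11, 10, 8, 6, 8, 8, 10]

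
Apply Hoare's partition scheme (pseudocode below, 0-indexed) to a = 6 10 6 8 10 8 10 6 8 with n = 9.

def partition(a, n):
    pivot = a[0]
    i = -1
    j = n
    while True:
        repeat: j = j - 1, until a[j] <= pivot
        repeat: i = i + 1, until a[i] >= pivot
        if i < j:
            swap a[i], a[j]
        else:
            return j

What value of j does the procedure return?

1

pivot = a[0] = 6; i = -1, j = 9
j→7 (a[7]=6≤6), i→0 (a[0]=6≥6); i<j, swap → 6 10 6 8 10 8 10 6 8
j→2 (a[2]=6≤6), i→1 (a[1]=10≥6); i<j, swap → 6 6 10 8 10 8 10 6 8
j→1, i→2; i≥j, return j=1. a = 6 6 10 8 10 8 10 6 8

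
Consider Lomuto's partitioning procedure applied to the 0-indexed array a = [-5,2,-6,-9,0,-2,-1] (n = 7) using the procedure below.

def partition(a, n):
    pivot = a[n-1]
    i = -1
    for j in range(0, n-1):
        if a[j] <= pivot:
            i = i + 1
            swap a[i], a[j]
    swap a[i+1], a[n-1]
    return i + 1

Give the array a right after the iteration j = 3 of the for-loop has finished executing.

[-5,-6,-9,2,0,-2,-1]

pivot = a[6] = -1; i = -1
j=0: a[0]=-5 ≤ -1 → i=0, swap a[0],a[0] (no change) → [-5,2,-6,-9,0,-2,-1]
j=1: a[1]=2 > -1 → no swap
j=2: a[2]=-6 ≤ -1 → i=1, swap a[1],a[2] → [-5,-6,2,-9,0,-2,-1]
j=3: a[3]=-9 ≤ -1 → i=2, swap a[2],a[3] → [-5,-6,-9,2,0,-2,-1]
(after j=3) a = [-5,-6,-9,2,0,-2,-1]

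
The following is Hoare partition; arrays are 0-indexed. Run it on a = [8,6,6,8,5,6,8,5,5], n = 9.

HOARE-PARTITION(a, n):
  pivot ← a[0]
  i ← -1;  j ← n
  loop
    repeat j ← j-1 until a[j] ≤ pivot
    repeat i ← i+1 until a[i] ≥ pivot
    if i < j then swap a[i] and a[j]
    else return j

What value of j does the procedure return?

6

pivot=8
j stops at 8 (5), i stops at 0 (8); swap ⇒ [5,6,6,8,5,6,8,5,8]
j stops at 7 (5), i stops at 3 (8); swap ⇒ [5,6,6,5,5,6,8,8,8]
j stops at 6, i stops at 6; i≥j ⇒ return 6. a=[5,6,6,5,5,6,8,8,8]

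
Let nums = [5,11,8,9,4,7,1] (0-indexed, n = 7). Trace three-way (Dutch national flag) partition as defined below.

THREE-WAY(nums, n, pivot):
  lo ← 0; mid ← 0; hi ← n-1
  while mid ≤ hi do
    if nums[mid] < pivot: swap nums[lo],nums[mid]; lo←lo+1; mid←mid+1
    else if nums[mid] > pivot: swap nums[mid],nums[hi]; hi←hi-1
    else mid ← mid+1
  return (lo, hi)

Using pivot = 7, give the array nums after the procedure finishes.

[5,1,4,7,9,8,11]

pivot = 7; lo=0, mid=0, hi=6
nums[mid]=5<7: swap nums[0],nums[0]; lo=1,mid=1 → [5,11,8,9,4,7,1]
nums[mid]=11>7: swap nums[1],nums[6]; hi=5 → [5,1,8,9,4,7,11]
nums[mid]=1<7: swap nums[1],nums[1]; lo=2,mid=2 → [5,1,8,9,4,7,11]
nums[mid]=8>7: swap nums[2],nums[5]; hi=4 → [5,1,7,9,4,8,11]
nums[mid]=7=7: mid=3
nums[mid]=9>7: swap nums[3],nums[4]; hi=3 → [5,1,7,4,9,8,11]
nums[mid]=4<7: swap nums[2],nums[3]; lo=3,mid=4 → [5,1,4,7,9,8,11]
end: lo=3, hi=3; nums = [5,1,4,7,9,8,11]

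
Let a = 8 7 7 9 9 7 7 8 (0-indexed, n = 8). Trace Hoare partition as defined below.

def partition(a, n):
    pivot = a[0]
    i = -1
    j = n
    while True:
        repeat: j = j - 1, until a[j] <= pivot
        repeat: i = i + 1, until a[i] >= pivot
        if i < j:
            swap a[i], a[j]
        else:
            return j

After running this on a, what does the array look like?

8 7 7 7 7 9 9 8

pivot=8
j stops at 7 (8), i stops at 0 (8); swap ⇒ 8 7 7 9 9 7 7 8
j stops at 6 (7), i stops at 3 (9); swap ⇒ 8 7 7 7 9 7 9 8
j stops at 5 (7), i stops at 4 (9); swap ⇒ 8 7 7 7 7 9 9 8
j stops at 4, i stops at 5; i≥j ⇒ return 4. a=8 7 7 7 7 9 9 8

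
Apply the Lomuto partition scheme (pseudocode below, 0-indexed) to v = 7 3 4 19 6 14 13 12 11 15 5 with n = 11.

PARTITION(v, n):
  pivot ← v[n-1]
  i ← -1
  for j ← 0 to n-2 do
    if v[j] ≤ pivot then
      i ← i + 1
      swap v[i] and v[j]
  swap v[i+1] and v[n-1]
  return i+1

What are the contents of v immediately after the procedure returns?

pivot=5, i=-1
j=0: 7>5, skip
j=1: 3≤5, i=0, swap(0,1) ⇒ 3 7 4 19 6 14 13 12 11 15 5
j=2: 4≤5, i=1, swap(1,2) ⇒ 3 4 7 19 6 14 13 12 11 15 5
j=3: 19>5, skip
j=4: 6>5, skip
j=5: 14>5, skip
j=6: 13>5, skip
j=7: 12>5, skip
j=8: 11>5, skip
j=9: 15>5, skip
swap(2,10) ⇒ 3 4 5 19 6 14 13 12 11 15 7; return 2

3 4 5 19 6 14 13 12 11 15 7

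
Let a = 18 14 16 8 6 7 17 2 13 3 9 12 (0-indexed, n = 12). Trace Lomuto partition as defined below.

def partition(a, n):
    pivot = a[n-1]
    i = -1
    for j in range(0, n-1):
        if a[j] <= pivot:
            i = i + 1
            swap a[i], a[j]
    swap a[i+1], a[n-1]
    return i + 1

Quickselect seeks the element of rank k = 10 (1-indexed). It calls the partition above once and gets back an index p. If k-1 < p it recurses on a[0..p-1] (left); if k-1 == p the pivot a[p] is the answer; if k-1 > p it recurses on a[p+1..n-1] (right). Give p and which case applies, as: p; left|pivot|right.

6; right

pivot=12, i=-1
j=0: 18>12, skip
j=1: 14>12, skip
j=2: 16>12, skip
j=3: 8≤12, i=0, swap(0,3) ⇒ 8 14 16 18 6 7 17 2 13 3 9 12
j=4: 6≤12, i=1, swap(1,4) ⇒ 8 6 16 18 14 7 17 2 13 3 9 12
j=5: 7≤12, i=2, swap(2,5) ⇒ 8 6 7 18 14 16 17 2 13 3 9 12
j=6: 17>12, skip
j=7: 2≤12, i=3, swap(3,7) ⇒ 8 6 7 2 14 16 17 18 13 3 9 12
j=8: 13>12, skip
j=9: 3≤12, i=4, swap(4,9) ⇒ 8 6 7 2 3 16 17 18 13 14 9 12
j=10: 9≤12, i=5, swap(5,10) ⇒ 8 6 7 2 3 9 17 18 13 14 16 12
swap(6,11) ⇒ 8 6 7 2 3 9 12 18 13 14 16 17; return 6
p = 6; k-1 = 9 > 6 ⇒ right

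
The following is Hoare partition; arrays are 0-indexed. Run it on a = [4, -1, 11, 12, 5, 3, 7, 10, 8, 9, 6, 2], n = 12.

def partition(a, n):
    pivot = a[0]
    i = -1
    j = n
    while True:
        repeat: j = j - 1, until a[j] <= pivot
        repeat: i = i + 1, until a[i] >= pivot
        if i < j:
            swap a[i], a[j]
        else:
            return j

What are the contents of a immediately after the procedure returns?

pivot = a[0] = 4; i = -1, j = 12
j→11 (a[11]=2≤4), i→0 (a[0]=4≥4); i<j, swap → [2, -1, 11, 12, 5, 3, 7, 10, 8, 9, 6, 4]
j→5 (a[5]=3≤4), i→2 (a[2]=11≥4); i<j, swap → [2, -1, 3, 12, 5, 11, 7, 10, 8, 9, 6, 4]
j→2, i→3; i≥j, return j=2. a = [2, -1, 3, 12, 5, 11, 7, 10, 8, 9, 6, 4]

[2, -1, 3, 12, 5, 11, 7, 10, 8, 9, 6, 4]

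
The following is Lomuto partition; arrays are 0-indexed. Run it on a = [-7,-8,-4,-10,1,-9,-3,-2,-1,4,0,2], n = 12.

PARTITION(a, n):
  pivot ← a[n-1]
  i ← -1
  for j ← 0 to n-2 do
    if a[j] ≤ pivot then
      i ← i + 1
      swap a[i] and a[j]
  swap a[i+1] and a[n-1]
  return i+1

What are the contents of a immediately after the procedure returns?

[-7,-8,-4,-10,1,-9,-3,-2,-1,0,2,4]

pivot=2, i=-1
j=0: -7≤2, i=0, swap(0,0) ⇒ [-7,-8,-4,-10,1,-9,-3,-2,-1,4,0,2]
j=1: -8≤2, i=1, swap(1,1) ⇒ [-7,-8,-4,-10,1,-9,-3,-2,-1,4,0,2]
j=2: -4≤2, i=2, swap(2,2) ⇒ [-7,-8,-4,-10,1,-9,-3,-2,-1,4,0,2]
j=3: -10≤2, i=3, swap(3,3) ⇒ [-7,-8,-4,-10,1,-9,-3,-2,-1,4,0,2]
j=4: 1≤2, i=4, swap(4,4) ⇒ [-7,-8,-4,-10,1,-9,-3,-2,-1,4,0,2]
j=5: -9≤2, i=5, swap(5,5) ⇒ [-7,-8,-4,-10,1,-9,-3,-2,-1,4,0,2]
j=6: -3≤2, i=6, swap(6,6) ⇒ [-7,-8,-4,-10,1,-9,-3,-2,-1,4,0,2]
j=7: -2≤2, i=7, swap(7,7) ⇒ [-7,-8,-4,-10,1,-9,-3,-2,-1,4,0,2]
j=8: -1≤2, i=8, swap(8,8) ⇒ [-7,-8,-4,-10,1,-9,-3,-2,-1,4,0,2]
j=9: 4>2, skip
j=10: 0≤2, i=9, swap(9,10) ⇒ [-7,-8,-4,-10,1,-9,-3,-2,-1,0,4,2]
swap(10,11) ⇒ [-7,-8,-4,-10,1,-9,-3,-2,-1,0,2,4]; return 10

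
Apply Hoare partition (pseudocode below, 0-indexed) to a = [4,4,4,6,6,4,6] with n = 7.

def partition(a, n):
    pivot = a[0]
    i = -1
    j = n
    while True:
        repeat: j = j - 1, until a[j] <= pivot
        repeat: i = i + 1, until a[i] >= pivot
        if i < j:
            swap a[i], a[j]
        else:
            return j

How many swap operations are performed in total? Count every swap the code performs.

2

pivot=4
j stops at 5 (4), i stops at 0 (4); swap ⇒ [4,4,4,6,6,4,6]
j stops at 2 (4), i stops at 1 (4); swap ⇒ [4,4,4,6,6,4,6]
j stops at 1, i stops at 2; i≥j ⇒ return 1. a=[4,4,4,6,6,4,6]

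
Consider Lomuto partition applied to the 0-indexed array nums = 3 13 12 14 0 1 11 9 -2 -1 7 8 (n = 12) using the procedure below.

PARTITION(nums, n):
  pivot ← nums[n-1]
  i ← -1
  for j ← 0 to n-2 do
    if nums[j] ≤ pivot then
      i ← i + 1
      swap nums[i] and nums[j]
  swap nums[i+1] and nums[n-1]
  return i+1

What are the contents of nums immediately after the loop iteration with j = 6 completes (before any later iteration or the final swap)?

pivot=8, i=-1
j=0: 3≤8, i=0, swap(0,0) ⇒ 3 13 12 14 0 1 11 9 -2 -1 7 8
j=1: 13>8, skip
j=2: 12>8, skip
j=3: 14>8, skip
j=4: 0≤8, i=1, swap(1,4) ⇒ 3 0 12 14 13 1 11 9 -2 -1 7 8
j=5: 1≤8, i=2, swap(2,5) ⇒ 3 0 1 14 13 12 11 9 -2 -1 7 8
j=6: 11>8, skip
(after j=6) nums = 3 0 1 14 13 12 11 9 -2 -1 7 8

3 0 1 14 13 12 11 9 -2 -1 7 8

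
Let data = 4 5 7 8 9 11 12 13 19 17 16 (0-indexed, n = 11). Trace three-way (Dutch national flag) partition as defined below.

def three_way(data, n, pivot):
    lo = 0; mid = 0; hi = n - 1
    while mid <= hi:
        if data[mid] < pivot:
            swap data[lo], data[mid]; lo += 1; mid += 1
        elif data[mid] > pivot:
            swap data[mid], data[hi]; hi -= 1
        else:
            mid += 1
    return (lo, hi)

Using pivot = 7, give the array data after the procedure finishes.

4 5 7 9 11 12 13 19 17 16 8

pivot = 7; lo=0, mid=0, hi=10
data[mid]=4<7: swap data[0],data[0]; lo=1,mid=1 → 4 5 7 8 9 11 12 13 19 17 16
data[mid]=5<7: swap data[1],data[1]; lo=2,mid=2 → 4 5 7 8 9 11 12 13 19 17 16
data[mid]=7=7: mid=3
data[mid]=8>7: swap data[3],data[10]; hi=9 → 4 5 7 16 9 11 12 13 19 17 8
data[mid]=16>7: swap data[3],data[9]; hi=8 → 4 5 7 17 9 11 12 13 19 16 8
data[mid]=17>7: swap data[3],data[8]; hi=7 → 4 5 7 19 9 11 12 13 17 16 8
data[mid]=19>7: swap data[3],data[7]; hi=6 → 4 5 7 13 9 11 12 19 17 16 8
data[mid]=13>7: swap data[3],data[6]; hi=5 → 4 5 7 12 9 11 13 19 17 16 8
data[mid]=12>7: swap data[3],data[5]; hi=4 → 4 5 7 11 9 12 13 19 17 16 8
data[mid]=11>7: swap data[3],data[4]; hi=3 → 4 5 7 9 11 12 13 19 17 16 8
data[mid]=9>7: swap data[3],data[3]; hi=2 → 4 5 7 9 11 12 13 19 17 16 8
end: lo=2, hi=2; data = 4 5 7 9 11 12 13 19 17 16 8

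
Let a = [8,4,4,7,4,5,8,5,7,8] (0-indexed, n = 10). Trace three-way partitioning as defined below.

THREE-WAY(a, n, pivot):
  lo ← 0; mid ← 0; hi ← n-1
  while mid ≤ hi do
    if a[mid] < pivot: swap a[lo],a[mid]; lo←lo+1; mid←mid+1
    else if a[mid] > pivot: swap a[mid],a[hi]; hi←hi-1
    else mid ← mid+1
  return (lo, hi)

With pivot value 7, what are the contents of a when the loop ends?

[4,4,4,5,5,7,7,8,8,8]

lo=0 mid=0 hi=9
8>7: swap(0,9), hi=8 ⇒ [8,4,4,7,4,5,8,5,7,8]
8>7: swap(0,8), hi=7 ⇒ [7,4,4,7,4,5,8,5,8,8]
7=7: mid=1
4<7: swap(0,1), lo=1 mid=2 ⇒ [4,7,4,7,4,5,8,5,8,8]
4<7: swap(1,2), lo=2 mid=3 ⇒ [4,4,7,7,4,5,8,5,8,8]
7=7: mid=4
4<7: swap(2,4), lo=3 mid=5 ⇒ [4,4,4,7,7,5,8,5,8,8]
5<7: swap(3,5), lo=4 mid=6 ⇒ [4,4,4,5,7,7,8,5,8,8]
8>7: swap(6,7), hi=6 ⇒ [4,4,4,5,7,7,5,8,8,8]
5<7: swap(4,6), lo=5 mid=7 ⇒ [4,4,4,5,5,7,7,8,8,8]
done. lo=5 hi=6; a=[4,4,4,5,5,7,7,8,8,8]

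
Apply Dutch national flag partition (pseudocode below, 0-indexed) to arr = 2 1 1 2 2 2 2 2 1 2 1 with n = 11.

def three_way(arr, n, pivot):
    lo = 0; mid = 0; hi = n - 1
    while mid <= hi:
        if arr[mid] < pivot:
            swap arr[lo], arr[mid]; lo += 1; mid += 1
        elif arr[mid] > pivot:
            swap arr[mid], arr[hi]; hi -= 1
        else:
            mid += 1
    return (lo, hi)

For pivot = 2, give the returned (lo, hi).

pivot = 2; lo=0, mid=0, hi=10
arr[mid]=2=2: mid=1
arr[mid]=1<2: swap arr[0],arr[1]; lo=1,mid=2 → 1 2 1 2 2 2 2 2 1 2 1
arr[mid]=1<2: swap arr[1],arr[2]; lo=2,mid=3 → 1 1 2 2 2 2 2 2 1 2 1
arr[mid]=2=2: mid=4
arr[mid]=2=2: mid=5
arr[mid]=2=2: mid=6
arr[mid]=2=2: mid=7
arr[mid]=2=2: mid=8
arr[mid]=1<2: swap arr[2],arr[8]; lo=3,mid=9 → 1 1 1 2 2 2 2 2 2 2 1
arr[mid]=2=2: mid=10
arr[mid]=1<2: swap arr[3],arr[10]; lo=4,mid=11 → 1 1 1 1 2 2 2 2 2 2 2
end: lo=4, hi=10; arr = 1 1 1 1 2 2 2 2 2 2 2

(4, 10)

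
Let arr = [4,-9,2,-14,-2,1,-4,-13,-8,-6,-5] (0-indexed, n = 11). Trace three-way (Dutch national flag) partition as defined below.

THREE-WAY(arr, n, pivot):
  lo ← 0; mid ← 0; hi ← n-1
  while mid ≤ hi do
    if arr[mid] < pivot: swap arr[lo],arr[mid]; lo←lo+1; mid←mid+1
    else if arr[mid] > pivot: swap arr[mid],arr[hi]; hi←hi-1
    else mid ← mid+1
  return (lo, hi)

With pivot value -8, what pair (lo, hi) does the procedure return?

(3, 3)

pivot = -8; lo=0, mid=0, hi=10
arr[mid]=4>-8: swap arr[0],arr[10]; hi=9 → [-5,-9,2,-14,-2,1,-4,-13,-8,-6,4]
arr[mid]=-5>-8: swap arr[0],arr[9]; hi=8 → [-6,-9,2,-14,-2,1,-4,-13,-8,-5,4]
arr[mid]=-6>-8: swap arr[0],arr[8]; hi=7 → [-8,-9,2,-14,-2,1,-4,-13,-6,-5,4]
arr[mid]=-8=-8: mid=1
arr[mid]=-9<-8: swap arr[0],arr[1]; lo=1,mid=2 → [-9,-8,2,-14,-2,1,-4,-13,-6,-5,4]
arr[mid]=2>-8: swap arr[2],arr[7]; hi=6 → [-9,-8,-13,-14,-2,1,-4,2,-6,-5,4]
arr[mid]=-13<-8: swap arr[1],arr[2]; lo=2,mid=3 → [-9,-13,-8,-14,-2,1,-4,2,-6,-5,4]
arr[mid]=-14<-8: swap arr[2],arr[3]; lo=3,mid=4 → [-9,-13,-14,-8,-2,1,-4,2,-6,-5,4]
arr[mid]=-2>-8: swap arr[4],arr[6]; hi=5 → [-9,-13,-14,-8,-4,1,-2,2,-6,-5,4]
arr[mid]=-4>-8: swap arr[4],arr[5]; hi=4 → [-9,-13,-14,-8,1,-4,-2,2,-6,-5,4]
arr[mid]=1>-8: swap arr[4],arr[4]; hi=3 → [-9,-13,-14,-8,1,-4,-2,2,-6,-5,4]
end: lo=3, hi=3; arr = [-9,-13,-14,-8,1,-4,-2,2,-6,-5,4]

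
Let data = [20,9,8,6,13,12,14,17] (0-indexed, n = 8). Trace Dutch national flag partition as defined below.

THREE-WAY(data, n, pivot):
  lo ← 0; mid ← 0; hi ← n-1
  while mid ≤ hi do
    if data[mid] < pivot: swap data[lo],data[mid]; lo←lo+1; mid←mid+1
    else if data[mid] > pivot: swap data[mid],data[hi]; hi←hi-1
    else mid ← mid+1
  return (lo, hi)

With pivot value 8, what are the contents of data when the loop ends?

pivot = 8; lo=0, mid=0, hi=7
data[mid]=20>8: swap data[0],data[7]; hi=6 → [17,9,8,6,13,12,14,20]
data[mid]=17>8: swap data[0],data[6]; hi=5 → [14,9,8,6,13,12,17,20]
data[mid]=14>8: swap data[0],data[5]; hi=4 → [12,9,8,6,13,14,17,20]
data[mid]=12>8: swap data[0],data[4]; hi=3 → [13,9,8,6,12,14,17,20]
data[mid]=13>8: swap data[0],data[3]; hi=2 → [6,9,8,13,12,14,17,20]
data[mid]=6<8: swap data[0],data[0]; lo=1,mid=1 → [6,9,8,13,12,14,17,20]
data[mid]=9>8: swap data[1],data[2]; hi=1 → [6,8,9,13,12,14,17,20]
data[mid]=8=8: mid=2
end: lo=1, hi=1; data = [6,8,9,13,12,14,17,20]

[6,8,9,13,12,14,17,20]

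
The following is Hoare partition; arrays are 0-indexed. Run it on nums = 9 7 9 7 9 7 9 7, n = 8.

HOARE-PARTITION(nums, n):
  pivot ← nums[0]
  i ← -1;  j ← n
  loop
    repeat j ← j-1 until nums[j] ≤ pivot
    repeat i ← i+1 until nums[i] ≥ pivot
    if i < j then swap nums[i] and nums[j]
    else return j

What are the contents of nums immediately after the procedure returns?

pivot=9
j stops at 7 (7), i stops at 0 (9); swap ⇒ 7 7 9 7 9 7 9 9
j stops at 6 (9), i stops at 2 (9); swap ⇒ 7 7 9 7 9 7 9 9
j stops at 5 (7), i stops at 4 (9); swap ⇒ 7 7 9 7 7 9 9 9
j stops at 4, i stops at 5; i≥j ⇒ return 4. nums=7 7 9 7 7 9 9 9

7 7 9 7 7 9 9 9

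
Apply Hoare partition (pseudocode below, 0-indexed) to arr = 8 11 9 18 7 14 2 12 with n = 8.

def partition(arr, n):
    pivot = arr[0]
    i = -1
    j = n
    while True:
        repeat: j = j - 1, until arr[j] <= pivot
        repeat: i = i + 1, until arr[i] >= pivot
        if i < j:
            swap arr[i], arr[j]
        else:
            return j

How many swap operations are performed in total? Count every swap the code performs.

2

pivot=8
j stops at 6 (2), i stops at 0 (8); swap ⇒ 2 11 9 18 7 14 8 12
j stops at 4 (7), i stops at 1 (11); swap ⇒ 2 7 9 18 11 14 8 12
j stops at 1, i stops at 2; i≥j ⇒ return 1. arr=2 7 9 18 11 14 8 12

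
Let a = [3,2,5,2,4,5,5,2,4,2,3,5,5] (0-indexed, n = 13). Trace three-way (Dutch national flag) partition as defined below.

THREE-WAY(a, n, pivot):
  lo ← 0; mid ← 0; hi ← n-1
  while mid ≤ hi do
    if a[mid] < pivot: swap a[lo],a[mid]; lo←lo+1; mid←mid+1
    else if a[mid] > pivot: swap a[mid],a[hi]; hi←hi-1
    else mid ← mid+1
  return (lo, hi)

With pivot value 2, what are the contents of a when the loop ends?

[2,2,2,2,5,5,4,4,5,3,5,5,3]

pivot = 2; lo=0, mid=0, hi=12
a[mid]=3>2: swap a[0],a[12]; hi=11 → [5,2,5,2,4,5,5,2,4,2,3,5,3]
a[mid]=5>2: swap a[0],a[11]; hi=10 → [5,2,5,2,4,5,5,2,4,2,3,5,3]
a[mid]=5>2: swap a[0],a[10]; hi=9 → [3,2,5,2,4,5,5,2,4,2,5,5,3]
a[mid]=3>2: swap a[0],a[9]; hi=8 → [2,2,5,2,4,5,5,2,4,3,5,5,3]
a[mid]=2=2: mid=1
a[mid]=2=2: mid=2
a[mid]=5>2: swap a[2],a[8]; hi=7 → [2,2,4,2,4,5,5,2,5,3,5,5,3]
a[mid]=4>2: swap a[2],a[7]; hi=6 → [2,2,2,2,4,5,5,4,5,3,5,5,3]
a[mid]=2=2: mid=3
a[mid]=2=2: mid=4
a[mid]=4>2: swap a[4],a[6]; hi=5 → [2,2,2,2,5,5,4,4,5,3,5,5,3]
a[mid]=5>2: swap a[4],a[5]; hi=4 → [2,2,2,2,5,5,4,4,5,3,5,5,3]
a[mid]=5>2: swap a[4],a[4]; hi=3 → [2,2,2,2,5,5,4,4,5,3,5,5,3]
end: lo=0, hi=3; a = [2,2,2,2,5,5,4,4,5,3,5,5,3]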